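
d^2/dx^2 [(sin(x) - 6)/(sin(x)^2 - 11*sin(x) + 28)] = (-sin(x)^5 + 13*sin(x)^4 - 28*sin(x)^3 - 290*sin(x)^2 + 1292*sin(x) - 500)/(sin(x)^2 - 11*sin(x) + 28)^3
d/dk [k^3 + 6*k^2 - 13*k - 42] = 3*k^2 + 12*k - 13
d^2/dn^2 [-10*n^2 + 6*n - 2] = -20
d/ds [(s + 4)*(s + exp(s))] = s + (s + 4)*(exp(s) + 1) + exp(s)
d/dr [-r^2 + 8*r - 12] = 8 - 2*r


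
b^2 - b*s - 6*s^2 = (b - 3*s)*(b + 2*s)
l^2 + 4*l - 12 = (l - 2)*(l + 6)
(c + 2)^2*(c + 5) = c^3 + 9*c^2 + 24*c + 20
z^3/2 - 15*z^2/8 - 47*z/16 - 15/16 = (z/2 + 1/4)*(z - 5)*(z + 3/4)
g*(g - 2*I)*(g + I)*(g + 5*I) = g^4 + 4*I*g^3 + 7*g^2 + 10*I*g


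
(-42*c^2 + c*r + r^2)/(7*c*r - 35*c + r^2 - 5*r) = (-6*c + r)/(r - 5)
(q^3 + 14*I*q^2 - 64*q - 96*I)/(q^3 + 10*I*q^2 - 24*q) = (q + 4*I)/q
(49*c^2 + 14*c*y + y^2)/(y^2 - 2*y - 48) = (49*c^2 + 14*c*y + y^2)/(y^2 - 2*y - 48)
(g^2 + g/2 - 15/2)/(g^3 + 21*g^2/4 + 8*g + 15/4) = 2*(2*g - 5)/(4*g^2 + 9*g + 5)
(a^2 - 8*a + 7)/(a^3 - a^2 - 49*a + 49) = 1/(a + 7)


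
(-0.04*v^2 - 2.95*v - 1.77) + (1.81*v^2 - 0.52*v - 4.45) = 1.77*v^2 - 3.47*v - 6.22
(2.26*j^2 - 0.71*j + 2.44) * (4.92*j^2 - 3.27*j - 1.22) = 11.1192*j^4 - 10.8834*j^3 + 11.5693*j^2 - 7.1126*j - 2.9768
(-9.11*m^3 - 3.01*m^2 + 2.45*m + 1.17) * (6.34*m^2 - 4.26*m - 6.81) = -57.7574*m^5 + 19.7252*m^4 + 90.3947*m^3 + 17.4789*m^2 - 21.6687*m - 7.9677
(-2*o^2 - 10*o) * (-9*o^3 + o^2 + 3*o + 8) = 18*o^5 + 88*o^4 - 16*o^3 - 46*o^2 - 80*o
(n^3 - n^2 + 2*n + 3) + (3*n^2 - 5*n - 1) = n^3 + 2*n^2 - 3*n + 2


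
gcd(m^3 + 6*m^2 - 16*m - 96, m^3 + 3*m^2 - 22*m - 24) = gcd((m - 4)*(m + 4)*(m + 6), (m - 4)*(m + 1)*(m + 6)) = m^2 + 2*m - 24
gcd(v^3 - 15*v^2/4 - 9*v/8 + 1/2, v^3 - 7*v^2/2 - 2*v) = v^2 - 7*v/2 - 2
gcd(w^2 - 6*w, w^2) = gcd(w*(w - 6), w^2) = w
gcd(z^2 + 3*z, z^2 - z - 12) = z + 3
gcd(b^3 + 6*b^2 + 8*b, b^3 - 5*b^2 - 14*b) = b^2 + 2*b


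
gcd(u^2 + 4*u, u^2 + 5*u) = u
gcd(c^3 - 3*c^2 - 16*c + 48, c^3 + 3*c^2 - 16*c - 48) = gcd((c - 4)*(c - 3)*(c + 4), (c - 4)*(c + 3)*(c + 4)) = c^2 - 16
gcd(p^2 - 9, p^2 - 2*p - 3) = p - 3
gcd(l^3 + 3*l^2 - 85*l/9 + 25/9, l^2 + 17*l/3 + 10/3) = l + 5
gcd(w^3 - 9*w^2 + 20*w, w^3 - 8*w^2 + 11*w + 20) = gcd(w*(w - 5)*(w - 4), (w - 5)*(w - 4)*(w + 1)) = w^2 - 9*w + 20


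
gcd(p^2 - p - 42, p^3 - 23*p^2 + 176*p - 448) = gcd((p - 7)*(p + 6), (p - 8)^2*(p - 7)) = p - 7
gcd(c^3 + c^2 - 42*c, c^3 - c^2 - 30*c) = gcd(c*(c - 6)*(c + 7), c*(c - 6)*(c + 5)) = c^2 - 6*c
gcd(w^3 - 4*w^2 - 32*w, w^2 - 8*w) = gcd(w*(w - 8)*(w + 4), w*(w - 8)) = w^2 - 8*w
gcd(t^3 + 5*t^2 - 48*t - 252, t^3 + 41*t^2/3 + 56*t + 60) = t^2 + 12*t + 36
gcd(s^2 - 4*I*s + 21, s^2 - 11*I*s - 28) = s - 7*I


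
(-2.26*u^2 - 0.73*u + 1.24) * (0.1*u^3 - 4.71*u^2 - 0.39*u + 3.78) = -0.226*u^5 + 10.5716*u^4 + 4.4437*u^3 - 14.0985*u^2 - 3.243*u + 4.6872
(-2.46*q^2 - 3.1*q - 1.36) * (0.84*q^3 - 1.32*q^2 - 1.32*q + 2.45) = -2.0664*q^5 + 0.6432*q^4 + 6.1968*q^3 - 0.139799999999999*q^2 - 5.7998*q - 3.332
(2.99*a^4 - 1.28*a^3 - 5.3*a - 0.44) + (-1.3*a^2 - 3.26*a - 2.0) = 2.99*a^4 - 1.28*a^3 - 1.3*a^2 - 8.56*a - 2.44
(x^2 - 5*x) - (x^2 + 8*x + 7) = -13*x - 7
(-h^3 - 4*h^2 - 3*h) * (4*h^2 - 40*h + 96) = -4*h^5 + 24*h^4 + 52*h^3 - 264*h^2 - 288*h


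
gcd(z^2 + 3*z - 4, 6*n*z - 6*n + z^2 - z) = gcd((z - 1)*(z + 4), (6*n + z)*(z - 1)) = z - 1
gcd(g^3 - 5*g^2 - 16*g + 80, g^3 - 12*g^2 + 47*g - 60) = g^2 - 9*g + 20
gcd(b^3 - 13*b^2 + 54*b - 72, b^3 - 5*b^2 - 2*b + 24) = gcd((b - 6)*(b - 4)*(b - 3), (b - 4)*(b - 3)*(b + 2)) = b^2 - 7*b + 12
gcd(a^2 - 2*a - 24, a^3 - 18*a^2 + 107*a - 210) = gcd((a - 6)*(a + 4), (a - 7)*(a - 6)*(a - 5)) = a - 6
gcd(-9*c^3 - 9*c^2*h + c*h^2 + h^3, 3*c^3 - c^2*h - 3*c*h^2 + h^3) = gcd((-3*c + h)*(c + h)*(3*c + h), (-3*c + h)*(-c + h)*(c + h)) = 3*c^2 + 2*c*h - h^2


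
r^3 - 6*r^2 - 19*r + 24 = (r - 8)*(r - 1)*(r + 3)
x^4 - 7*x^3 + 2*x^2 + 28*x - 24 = (x - 6)*(x - 2)*(x - 1)*(x + 2)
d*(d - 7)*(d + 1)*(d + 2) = d^4 - 4*d^3 - 19*d^2 - 14*d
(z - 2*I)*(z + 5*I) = z^2 + 3*I*z + 10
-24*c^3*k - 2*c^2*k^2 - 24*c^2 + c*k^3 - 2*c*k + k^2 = (-6*c + k)*(4*c + k)*(c*k + 1)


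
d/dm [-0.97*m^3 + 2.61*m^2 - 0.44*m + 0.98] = -2.91*m^2 + 5.22*m - 0.44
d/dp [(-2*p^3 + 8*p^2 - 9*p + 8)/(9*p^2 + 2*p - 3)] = (-18*p^4 - 8*p^3 + 115*p^2 - 192*p + 11)/(81*p^4 + 36*p^3 - 50*p^2 - 12*p + 9)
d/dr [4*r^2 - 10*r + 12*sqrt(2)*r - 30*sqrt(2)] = 8*r - 10 + 12*sqrt(2)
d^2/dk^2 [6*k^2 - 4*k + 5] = 12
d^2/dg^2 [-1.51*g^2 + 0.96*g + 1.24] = -3.02000000000000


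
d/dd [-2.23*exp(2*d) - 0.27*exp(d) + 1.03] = (-4.46*exp(d) - 0.27)*exp(d)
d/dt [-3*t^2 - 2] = -6*t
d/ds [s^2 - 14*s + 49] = 2*s - 14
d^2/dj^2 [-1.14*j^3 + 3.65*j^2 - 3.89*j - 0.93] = 7.3 - 6.84*j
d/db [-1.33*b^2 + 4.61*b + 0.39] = 4.61 - 2.66*b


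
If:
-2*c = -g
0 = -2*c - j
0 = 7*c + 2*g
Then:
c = 0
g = 0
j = 0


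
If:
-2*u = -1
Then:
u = 1/2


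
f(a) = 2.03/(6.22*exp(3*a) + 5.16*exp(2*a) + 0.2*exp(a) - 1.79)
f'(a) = 2.03*(-18.66*exp(3*a) - 10.32*exp(2*a) - 0.2*exp(a))/(6.22*exp(3*a) + 5.16*exp(2*a) + 0.2*exp(a) - 1.79)^2 = (-37.8798*exp(2*a) - 20.9496*exp(a) - 0.406)*exp(a)/(6.22*exp(3*a) + 5.16*exp(2*a) + 0.2*exp(a) - 1.79)^2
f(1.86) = 0.00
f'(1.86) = -0.00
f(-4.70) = -1.14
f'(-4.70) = -0.00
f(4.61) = 0.00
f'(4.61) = -0.00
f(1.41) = 0.00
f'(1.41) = -0.01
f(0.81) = 0.02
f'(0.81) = -0.06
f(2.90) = 0.00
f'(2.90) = -0.00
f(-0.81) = -15.35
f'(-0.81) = -437.83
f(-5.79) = -1.13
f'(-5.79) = -0.00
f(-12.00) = -1.13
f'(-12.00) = 0.00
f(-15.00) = -1.13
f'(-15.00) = 0.00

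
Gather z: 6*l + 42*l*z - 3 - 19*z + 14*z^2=6*l + 14*z^2 + z*(42*l - 19) - 3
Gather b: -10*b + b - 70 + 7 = -9*b - 63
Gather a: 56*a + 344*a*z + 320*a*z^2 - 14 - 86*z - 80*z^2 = a*(320*z^2 + 344*z + 56) - 80*z^2 - 86*z - 14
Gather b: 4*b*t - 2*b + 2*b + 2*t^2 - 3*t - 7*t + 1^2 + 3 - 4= 4*b*t + 2*t^2 - 10*t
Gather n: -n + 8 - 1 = 7 - n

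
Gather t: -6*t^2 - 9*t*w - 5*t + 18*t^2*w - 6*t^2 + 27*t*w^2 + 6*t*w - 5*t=t^2*(18*w - 12) + t*(27*w^2 - 3*w - 10)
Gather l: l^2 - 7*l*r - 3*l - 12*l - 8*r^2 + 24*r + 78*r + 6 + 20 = l^2 + l*(-7*r - 15) - 8*r^2 + 102*r + 26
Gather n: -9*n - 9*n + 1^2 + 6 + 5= 12 - 18*n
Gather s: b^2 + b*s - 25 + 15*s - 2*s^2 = b^2 - 2*s^2 + s*(b + 15) - 25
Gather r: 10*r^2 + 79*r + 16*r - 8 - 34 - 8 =10*r^2 + 95*r - 50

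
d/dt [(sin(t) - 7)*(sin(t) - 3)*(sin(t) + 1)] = (3*sin(t)^2 - 18*sin(t) + 11)*cos(t)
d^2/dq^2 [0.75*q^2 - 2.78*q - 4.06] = 1.50000000000000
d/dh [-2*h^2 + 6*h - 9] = 6 - 4*h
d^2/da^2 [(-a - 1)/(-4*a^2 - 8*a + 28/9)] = 243*(a + 1)*(-9*a^2 - 18*a + 12*(a + 1)^2 + 7)/(2*(9*a^2 + 18*a - 7)^3)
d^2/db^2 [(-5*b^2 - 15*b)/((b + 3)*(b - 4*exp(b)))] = 20*(-b^2 - 4*b*exp(b) + 2*b + 8*exp(b) - 2)*exp(b)/(b^3 - 12*b^2*exp(b) + 48*b*exp(2*b) - 64*exp(3*b))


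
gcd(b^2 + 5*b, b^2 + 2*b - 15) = b + 5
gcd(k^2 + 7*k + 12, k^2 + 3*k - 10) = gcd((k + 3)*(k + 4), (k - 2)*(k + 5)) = 1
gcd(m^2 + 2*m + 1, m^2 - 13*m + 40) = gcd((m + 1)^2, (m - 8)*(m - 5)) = 1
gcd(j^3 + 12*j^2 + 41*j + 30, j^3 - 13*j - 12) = j + 1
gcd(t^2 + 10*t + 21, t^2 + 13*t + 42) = t + 7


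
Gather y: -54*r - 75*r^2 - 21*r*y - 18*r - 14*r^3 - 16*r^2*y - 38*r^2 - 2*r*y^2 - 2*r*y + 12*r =-14*r^3 - 113*r^2 - 2*r*y^2 - 60*r + y*(-16*r^2 - 23*r)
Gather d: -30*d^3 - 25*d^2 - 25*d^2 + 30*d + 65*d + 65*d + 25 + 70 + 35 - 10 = -30*d^3 - 50*d^2 + 160*d + 120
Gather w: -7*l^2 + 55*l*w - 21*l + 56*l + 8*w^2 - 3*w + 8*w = -7*l^2 + 35*l + 8*w^2 + w*(55*l + 5)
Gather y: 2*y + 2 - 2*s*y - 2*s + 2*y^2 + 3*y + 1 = -2*s + 2*y^2 + y*(5 - 2*s) + 3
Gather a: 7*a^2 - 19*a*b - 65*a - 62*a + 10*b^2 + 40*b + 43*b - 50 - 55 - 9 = 7*a^2 + a*(-19*b - 127) + 10*b^2 + 83*b - 114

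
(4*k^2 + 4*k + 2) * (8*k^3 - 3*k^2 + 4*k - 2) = 32*k^5 + 20*k^4 + 20*k^3 + 2*k^2 - 4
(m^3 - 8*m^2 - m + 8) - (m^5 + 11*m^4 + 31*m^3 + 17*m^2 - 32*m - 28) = -m^5 - 11*m^4 - 30*m^3 - 25*m^2 + 31*m + 36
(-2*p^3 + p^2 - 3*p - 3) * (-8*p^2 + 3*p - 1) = 16*p^5 - 14*p^4 + 29*p^3 + 14*p^2 - 6*p + 3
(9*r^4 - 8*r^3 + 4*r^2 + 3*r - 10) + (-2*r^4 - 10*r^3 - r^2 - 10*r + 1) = 7*r^4 - 18*r^3 + 3*r^2 - 7*r - 9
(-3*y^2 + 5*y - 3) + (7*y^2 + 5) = 4*y^2 + 5*y + 2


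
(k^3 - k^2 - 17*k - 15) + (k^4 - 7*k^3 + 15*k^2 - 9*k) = k^4 - 6*k^3 + 14*k^2 - 26*k - 15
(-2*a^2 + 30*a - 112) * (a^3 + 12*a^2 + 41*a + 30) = -2*a^5 + 6*a^4 + 166*a^3 - 174*a^2 - 3692*a - 3360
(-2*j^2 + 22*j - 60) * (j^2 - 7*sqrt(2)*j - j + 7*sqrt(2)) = -2*j^4 + 14*sqrt(2)*j^3 + 24*j^3 - 168*sqrt(2)*j^2 - 82*j^2 + 60*j + 574*sqrt(2)*j - 420*sqrt(2)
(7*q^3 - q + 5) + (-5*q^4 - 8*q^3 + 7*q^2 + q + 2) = -5*q^4 - q^3 + 7*q^2 + 7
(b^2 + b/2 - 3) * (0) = 0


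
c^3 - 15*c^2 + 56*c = c*(c - 8)*(c - 7)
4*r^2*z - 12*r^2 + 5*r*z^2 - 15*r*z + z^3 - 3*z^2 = (r + z)*(4*r + z)*(z - 3)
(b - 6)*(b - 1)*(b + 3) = b^3 - 4*b^2 - 15*b + 18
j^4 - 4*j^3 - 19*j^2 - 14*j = j*(j - 7)*(j + 1)*(j + 2)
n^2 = n^2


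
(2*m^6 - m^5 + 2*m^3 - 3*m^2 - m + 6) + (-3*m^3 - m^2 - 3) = 2*m^6 - m^5 - m^3 - 4*m^2 - m + 3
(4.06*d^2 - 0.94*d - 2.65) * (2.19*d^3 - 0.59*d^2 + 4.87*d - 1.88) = 8.8914*d^5 - 4.454*d^4 + 14.5233*d^3 - 10.6471*d^2 - 11.1383*d + 4.982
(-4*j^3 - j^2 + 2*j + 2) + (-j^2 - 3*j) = -4*j^3 - 2*j^2 - j + 2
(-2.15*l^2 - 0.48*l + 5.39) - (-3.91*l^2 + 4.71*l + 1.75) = 1.76*l^2 - 5.19*l + 3.64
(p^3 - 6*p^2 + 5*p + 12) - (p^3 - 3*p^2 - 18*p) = -3*p^2 + 23*p + 12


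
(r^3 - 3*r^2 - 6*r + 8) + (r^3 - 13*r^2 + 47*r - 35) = 2*r^3 - 16*r^2 + 41*r - 27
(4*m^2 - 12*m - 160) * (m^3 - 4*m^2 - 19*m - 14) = 4*m^5 - 28*m^4 - 188*m^3 + 812*m^2 + 3208*m + 2240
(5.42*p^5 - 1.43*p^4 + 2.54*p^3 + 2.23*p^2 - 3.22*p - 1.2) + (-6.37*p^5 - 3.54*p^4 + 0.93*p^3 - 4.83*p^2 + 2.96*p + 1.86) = -0.95*p^5 - 4.97*p^4 + 3.47*p^3 - 2.6*p^2 - 0.26*p + 0.66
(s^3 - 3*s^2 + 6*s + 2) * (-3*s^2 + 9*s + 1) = -3*s^5 + 18*s^4 - 44*s^3 + 45*s^2 + 24*s + 2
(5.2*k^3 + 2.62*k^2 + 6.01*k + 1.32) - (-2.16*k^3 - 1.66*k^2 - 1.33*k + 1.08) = 7.36*k^3 + 4.28*k^2 + 7.34*k + 0.24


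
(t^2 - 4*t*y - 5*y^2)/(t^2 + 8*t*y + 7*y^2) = (t - 5*y)/(t + 7*y)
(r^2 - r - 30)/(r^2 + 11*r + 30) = (r - 6)/(r + 6)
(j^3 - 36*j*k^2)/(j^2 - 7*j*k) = (j^2 - 36*k^2)/(j - 7*k)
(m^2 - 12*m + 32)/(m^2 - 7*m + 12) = (m - 8)/(m - 3)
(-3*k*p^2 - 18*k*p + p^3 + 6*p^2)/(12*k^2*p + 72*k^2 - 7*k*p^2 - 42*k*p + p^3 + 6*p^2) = p/(-4*k + p)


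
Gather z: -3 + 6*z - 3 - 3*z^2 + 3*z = -3*z^2 + 9*z - 6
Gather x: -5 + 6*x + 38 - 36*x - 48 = -30*x - 15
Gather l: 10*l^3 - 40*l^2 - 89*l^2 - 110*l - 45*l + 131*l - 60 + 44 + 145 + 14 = 10*l^3 - 129*l^2 - 24*l + 143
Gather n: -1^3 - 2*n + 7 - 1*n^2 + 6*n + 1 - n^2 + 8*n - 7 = -2*n^2 + 12*n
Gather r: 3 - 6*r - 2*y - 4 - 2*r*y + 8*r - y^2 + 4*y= r*(2 - 2*y) - y^2 + 2*y - 1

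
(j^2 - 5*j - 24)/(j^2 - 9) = (j - 8)/(j - 3)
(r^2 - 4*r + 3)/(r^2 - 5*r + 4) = (r - 3)/(r - 4)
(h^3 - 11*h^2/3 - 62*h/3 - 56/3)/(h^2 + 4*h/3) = h - 5 - 14/h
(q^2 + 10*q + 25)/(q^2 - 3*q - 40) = (q + 5)/(q - 8)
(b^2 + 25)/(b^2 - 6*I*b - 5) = (b + 5*I)/(b - I)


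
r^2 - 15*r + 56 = (r - 8)*(r - 7)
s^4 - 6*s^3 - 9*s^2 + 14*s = s*(s - 7)*(s - 1)*(s + 2)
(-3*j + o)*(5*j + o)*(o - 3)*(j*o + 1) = -15*j^3*o^2 + 45*j^3*o + 2*j^2*o^3 - 6*j^2*o^2 - 15*j^2*o + 45*j^2 + j*o^4 - 3*j*o^3 + 2*j*o^2 - 6*j*o + o^3 - 3*o^2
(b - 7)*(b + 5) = b^2 - 2*b - 35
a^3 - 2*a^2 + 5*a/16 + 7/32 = (a - 7/4)*(a - 1/2)*(a + 1/4)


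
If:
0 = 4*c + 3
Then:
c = -3/4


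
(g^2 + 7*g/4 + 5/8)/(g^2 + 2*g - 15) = (8*g^2 + 14*g + 5)/(8*(g^2 + 2*g - 15))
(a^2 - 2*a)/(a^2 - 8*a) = (a - 2)/(a - 8)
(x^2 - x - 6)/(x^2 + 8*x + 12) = (x - 3)/(x + 6)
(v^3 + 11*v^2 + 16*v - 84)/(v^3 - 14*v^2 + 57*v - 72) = (v^3 + 11*v^2 + 16*v - 84)/(v^3 - 14*v^2 + 57*v - 72)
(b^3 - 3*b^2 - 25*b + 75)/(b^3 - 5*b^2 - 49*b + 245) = (b^2 + 2*b - 15)/(b^2 - 49)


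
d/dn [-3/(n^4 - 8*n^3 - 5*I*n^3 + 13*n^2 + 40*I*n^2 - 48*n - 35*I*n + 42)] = 3*(4*n^3 - 24*n^2 - 15*I*n^2 + 26*n + 80*I*n - 48 - 35*I)/(n^4 - 8*n^3 - 5*I*n^3 + 13*n^2 + 40*I*n^2 - 48*n - 35*I*n + 42)^2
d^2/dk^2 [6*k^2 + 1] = 12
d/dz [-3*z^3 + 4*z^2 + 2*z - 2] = -9*z^2 + 8*z + 2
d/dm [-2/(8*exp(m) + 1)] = 16*exp(m)/(8*exp(m) + 1)^2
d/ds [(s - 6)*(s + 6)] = 2*s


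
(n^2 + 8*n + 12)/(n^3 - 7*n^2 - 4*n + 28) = (n + 6)/(n^2 - 9*n + 14)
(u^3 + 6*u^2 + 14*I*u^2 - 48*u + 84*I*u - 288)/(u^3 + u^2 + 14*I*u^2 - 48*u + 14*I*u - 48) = (u + 6)/(u + 1)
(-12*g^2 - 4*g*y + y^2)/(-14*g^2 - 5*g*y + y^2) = (-6*g + y)/(-7*g + y)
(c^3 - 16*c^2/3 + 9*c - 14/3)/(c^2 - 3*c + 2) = c - 7/3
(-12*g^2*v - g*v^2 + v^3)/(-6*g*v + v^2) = (12*g^2 + g*v - v^2)/(6*g - v)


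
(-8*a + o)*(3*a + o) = -24*a^2 - 5*a*o + o^2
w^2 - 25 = (w - 5)*(w + 5)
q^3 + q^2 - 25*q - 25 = (q - 5)*(q + 1)*(q + 5)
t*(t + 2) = t^2 + 2*t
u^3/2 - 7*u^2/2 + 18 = (u/2 + 1)*(u - 6)*(u - 3)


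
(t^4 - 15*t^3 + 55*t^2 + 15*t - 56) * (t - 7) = t^5 - 22*t^4 + 160*t^3 - 370*t^2 - 161*t + 392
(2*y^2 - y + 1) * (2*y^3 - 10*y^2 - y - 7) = 4*y^5 - 22*y^4 + 10*y^3 - 23*y^2 + 6*y - 7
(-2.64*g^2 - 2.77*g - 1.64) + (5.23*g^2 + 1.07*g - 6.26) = 2.59*g^2 - 1.7*g - 7.9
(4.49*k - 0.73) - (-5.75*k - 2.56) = 10.24*k + 1.83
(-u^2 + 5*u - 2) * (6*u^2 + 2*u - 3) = -6*u^4 + 28*u^3 + u^2 - 19*u + 6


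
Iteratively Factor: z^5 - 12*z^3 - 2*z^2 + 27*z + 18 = (z - 2)*(z^4 + 2*z^3 - 8*z^2 - 18*z - 9) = (z - 2)*(z + 1)*(z^3 + z^2 - 9*z - 9) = (z - 2)*(z + 1)^2*(z^2 - 9) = (z - 3)*(z - 2)*(z + 1)^2*(z + 3)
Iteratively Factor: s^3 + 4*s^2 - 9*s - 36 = (s + 4)*(s^2 - 9) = (s - 3)*(s + 4)*(s + 3)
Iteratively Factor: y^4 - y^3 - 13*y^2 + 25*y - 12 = (y - 3)*(y^3 + 2*y^2 - 7*y + 4) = (y - 3)*(y + 4)*(y^2 - 2*y + 1) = (y - 3)*(y - 1)*(y + 4)*(y - 1)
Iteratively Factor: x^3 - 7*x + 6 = (x - 1)*(x^2 + x - 6) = (x - 1)*(x + 3)*(x - 2)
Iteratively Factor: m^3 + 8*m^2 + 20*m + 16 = (m + 2)*(m^2 + 6*m + 8) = (m + 2)*(m + 4)*(m + 2)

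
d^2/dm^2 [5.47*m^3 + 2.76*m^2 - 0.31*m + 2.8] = 32.82*m + 5.52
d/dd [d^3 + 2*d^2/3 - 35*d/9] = 3*d^2 + 4*d/3 - 35/9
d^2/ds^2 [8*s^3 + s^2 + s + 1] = 48*s + 2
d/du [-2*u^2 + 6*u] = 6 - 4*u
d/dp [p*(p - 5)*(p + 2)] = 3*p^2 - 6*p - 10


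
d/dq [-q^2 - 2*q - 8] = -2*q - 2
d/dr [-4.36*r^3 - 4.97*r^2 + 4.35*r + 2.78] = -13.08*r^2 - 9.94*r + 4.35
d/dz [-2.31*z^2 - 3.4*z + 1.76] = -4.62*z - 3.4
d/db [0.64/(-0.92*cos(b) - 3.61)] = -0.5888*sin(b)/(0.92*cos(b) + 3.61)^2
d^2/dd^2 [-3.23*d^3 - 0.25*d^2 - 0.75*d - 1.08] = -19.38*d - 0.5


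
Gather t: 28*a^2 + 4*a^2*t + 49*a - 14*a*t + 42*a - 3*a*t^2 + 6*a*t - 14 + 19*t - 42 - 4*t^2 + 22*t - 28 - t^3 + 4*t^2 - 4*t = 28*a^2 - 3*a*t^2 + 91*a - t^3 + t*(4*a^2 - 8*a + 37) - 84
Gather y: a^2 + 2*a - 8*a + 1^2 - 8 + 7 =a^2 - 6*a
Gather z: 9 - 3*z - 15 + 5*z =2*z - 6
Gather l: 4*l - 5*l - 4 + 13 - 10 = -l - 1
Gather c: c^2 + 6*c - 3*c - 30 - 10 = c^2 + 3*c - 40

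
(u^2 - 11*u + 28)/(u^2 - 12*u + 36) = (u^2 - 11*u + 28)/(u^2 - 12*u + 36)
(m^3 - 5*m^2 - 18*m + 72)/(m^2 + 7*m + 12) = (m^2 - 9*m + 18)/(m + 3)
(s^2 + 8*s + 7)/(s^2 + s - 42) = (s + 1)/(s - 6)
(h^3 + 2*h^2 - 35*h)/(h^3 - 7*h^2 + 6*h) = (h^2 + 2*h - 35)/(h^2 - 7*h + 6)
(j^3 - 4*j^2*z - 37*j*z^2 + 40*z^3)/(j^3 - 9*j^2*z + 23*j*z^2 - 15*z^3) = (j^2 - 3*j*z - 40*z^2)/(j^2 - 8*j*z + 15*z^2)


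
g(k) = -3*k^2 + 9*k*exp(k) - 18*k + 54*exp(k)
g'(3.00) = 1771.70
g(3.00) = 1545.93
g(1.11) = 170.49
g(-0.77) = 33.88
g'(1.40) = 280.17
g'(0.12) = 53.53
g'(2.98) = 1732.48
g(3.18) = 1899.17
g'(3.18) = 2166.08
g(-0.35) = 41.77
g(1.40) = 239.00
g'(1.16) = 209.31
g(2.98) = 1510.89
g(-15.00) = -405.00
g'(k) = 9*k*exp(k) - 6*k + 63*exp(k) - 18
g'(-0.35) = 26.28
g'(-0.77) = 12.58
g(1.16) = 180.64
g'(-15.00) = 72.00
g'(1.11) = 196.82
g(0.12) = 59.90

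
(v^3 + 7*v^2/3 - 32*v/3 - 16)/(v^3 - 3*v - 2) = (-3*v^3 - 7*v^2 + 32*v + 48)/(3*(-v^3 + 3*v + 2))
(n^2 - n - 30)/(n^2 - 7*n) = (n^2 - n - 30)/(n*(n - 7))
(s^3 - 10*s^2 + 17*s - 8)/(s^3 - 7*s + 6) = (s^2 - 9*s + 8)/(s^2 + s - 6)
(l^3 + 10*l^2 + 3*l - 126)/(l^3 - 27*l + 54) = (l + 7)/(l - 3)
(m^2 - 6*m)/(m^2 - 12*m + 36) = m/(m - 6)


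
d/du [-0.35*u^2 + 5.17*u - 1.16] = 5.17 - 0.7*u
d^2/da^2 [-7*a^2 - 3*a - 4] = -14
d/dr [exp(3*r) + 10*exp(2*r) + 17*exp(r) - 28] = (3*exp(2*r) + 20*exp(r) + 17)*exp(r)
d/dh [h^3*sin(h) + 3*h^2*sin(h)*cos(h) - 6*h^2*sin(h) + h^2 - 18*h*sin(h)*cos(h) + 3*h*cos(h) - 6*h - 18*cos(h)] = h^3*cos(h) + 3*h^2*sin(h) - 6*h^2*cos(h) + 3*h^2*cos(2*h) - 15*h*sin(h) + 3*h*sin(2*h) - 18*h*cos(2*h) + 2*h + 18*sin(h) - 9*sin(2*h) + 3*cos(h) - 6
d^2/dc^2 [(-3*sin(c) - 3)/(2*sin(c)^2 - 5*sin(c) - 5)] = 6*(2*sin(c)^5 + 13*sin(c)^4 + 11*sin(c)^3 + 8*sin(c)^2 - 10)/(2*sin(c)^2 - 5*sin(c) - 5)^3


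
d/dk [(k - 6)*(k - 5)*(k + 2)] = 3*k^2 - 18*k + 8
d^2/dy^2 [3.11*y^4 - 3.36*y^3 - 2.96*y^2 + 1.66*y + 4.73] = 37.32*y^2 - 20.16*y - 5.92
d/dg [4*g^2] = 8*g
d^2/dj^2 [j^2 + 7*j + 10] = 2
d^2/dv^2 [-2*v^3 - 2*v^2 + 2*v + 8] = -12*v - 4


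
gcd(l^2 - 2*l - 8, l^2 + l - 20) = l - 4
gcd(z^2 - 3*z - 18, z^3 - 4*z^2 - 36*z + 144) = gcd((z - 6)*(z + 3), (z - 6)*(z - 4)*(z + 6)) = z - 6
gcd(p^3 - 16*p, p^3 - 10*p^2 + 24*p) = p^2 - 4*p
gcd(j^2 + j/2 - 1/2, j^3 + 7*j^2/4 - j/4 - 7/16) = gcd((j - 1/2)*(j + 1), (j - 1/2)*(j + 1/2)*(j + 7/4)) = j - 1/2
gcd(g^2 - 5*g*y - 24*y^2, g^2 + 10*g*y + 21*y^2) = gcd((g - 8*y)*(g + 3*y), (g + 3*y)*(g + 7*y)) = g + 3*y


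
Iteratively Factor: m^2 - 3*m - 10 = (m - 5)*(m + 2)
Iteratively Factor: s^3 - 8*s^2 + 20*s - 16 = (s - 2)*(s^2 - 6*s + 8) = (s - 4)*(s - 2)*(s - 2)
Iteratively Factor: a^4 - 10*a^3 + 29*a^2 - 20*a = (a - 4)*(a^3 - 6*a^2 + 5*a) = (a - 5)*(a - 4)*(a^2 - a) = (a - 5)*(a - 4)*(a - 1)*(a)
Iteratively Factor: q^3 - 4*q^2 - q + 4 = (q - 4)*(q^2 - 1) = (q - 4)*(q + 1)*(q - 1)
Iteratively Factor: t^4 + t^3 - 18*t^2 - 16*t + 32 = (t + 4)*(t^3 - 3*t^2 - 6*t + 8) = (t - 4)*(t + 4)*(t^2 + t - 2) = (t - 4)*(t - 1)*(t + 4)*(t + 2)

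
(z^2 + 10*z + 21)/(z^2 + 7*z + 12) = (z + 7)/(z + 4)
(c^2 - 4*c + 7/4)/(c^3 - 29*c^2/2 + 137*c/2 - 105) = (c - 1/2)/(c^2 - 11*c + 30)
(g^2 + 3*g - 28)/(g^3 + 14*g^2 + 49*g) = (g - 4)/(g*(g + 7))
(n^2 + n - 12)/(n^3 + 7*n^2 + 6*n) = (n^2 + n - 12)/(n*(n^2 + 7*n + 6))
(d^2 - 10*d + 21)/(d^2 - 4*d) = (d^2 - 10*d + 21)/(d*(d - 4))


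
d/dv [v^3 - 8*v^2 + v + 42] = 3*v^2 - 16*v + 1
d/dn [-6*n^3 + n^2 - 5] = 2*n*(1 - 9*n)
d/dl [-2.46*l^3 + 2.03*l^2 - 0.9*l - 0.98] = -7.38*l^2 + 4.06*l - 0.9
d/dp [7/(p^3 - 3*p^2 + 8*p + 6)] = 7*(-3*p^2 + 6*p - 8)/(p^3 - 3*p^2 + 8*p + 6)^2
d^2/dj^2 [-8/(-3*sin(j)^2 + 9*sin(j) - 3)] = 8*(-4*sin(j)^4 + 9*sin(j)^3 + sin(j)^2 - 21*sin(j) + 16)/(3*(sin(j)^2 - 3*sin(j) + 1)^3)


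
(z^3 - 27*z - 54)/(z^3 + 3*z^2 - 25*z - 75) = (z^2 - 3*z - 18)/(z^2 - 25)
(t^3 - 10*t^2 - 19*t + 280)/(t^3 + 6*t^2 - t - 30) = (t^2 - 15*t + 56)/(t^2 + t - 6)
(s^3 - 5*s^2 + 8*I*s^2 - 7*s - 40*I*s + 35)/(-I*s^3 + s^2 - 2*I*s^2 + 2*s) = (I*s^2 - s*(7 + 5*I) + 35)/(s*(s + 2))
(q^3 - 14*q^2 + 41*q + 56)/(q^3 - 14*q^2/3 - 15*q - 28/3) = 3*(q - 8)/(3*q + 4)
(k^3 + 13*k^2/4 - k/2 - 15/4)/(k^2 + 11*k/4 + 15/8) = 2*(k^2 + 2*k - 3)/(2*k + 3)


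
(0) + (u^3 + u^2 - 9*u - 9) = u^3 + u^2 - 9*u - 9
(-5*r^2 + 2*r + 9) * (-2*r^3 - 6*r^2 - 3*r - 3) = 10*r^5 + 26*r^4 - 15*r^3 - 45*r^2 - 33*r - 27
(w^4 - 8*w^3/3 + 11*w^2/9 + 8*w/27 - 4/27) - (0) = w^4 - 8*w^3/3 + 11*w^2/9 + 8*w/27 - 4/27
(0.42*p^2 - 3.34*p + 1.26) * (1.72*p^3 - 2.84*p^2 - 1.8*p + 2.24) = 0.7224*p^5 - 6.9376*p^4 + 10.8968*p^3 + 3.3744*p^2 - 9.7496*p + 2.8224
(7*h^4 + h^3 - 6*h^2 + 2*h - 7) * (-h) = -7*h^5 - h^4 + 6*h^3 - 2*h^2 + 7*h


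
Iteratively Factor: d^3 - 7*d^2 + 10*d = (d - 2)*(d^2 - 5*d) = d*(d - 2)*(d - 5)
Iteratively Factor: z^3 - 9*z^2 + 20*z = (z - 5)*(z^2 - 4*z) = z*(z - 5)*(z - 4)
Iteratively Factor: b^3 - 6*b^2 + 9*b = (b)*(b^2 - 6*b + 9) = b*(b - 3)*(b - 3)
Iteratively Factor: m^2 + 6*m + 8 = (m + 2)*(m + 4)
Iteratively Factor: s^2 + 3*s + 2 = (s + 2)*(s + 1)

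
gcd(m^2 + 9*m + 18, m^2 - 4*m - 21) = m + 3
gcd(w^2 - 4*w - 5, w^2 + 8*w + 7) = w + 1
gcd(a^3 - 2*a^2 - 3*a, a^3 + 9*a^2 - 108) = a - 3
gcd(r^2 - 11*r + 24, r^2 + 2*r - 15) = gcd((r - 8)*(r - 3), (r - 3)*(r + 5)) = r - 3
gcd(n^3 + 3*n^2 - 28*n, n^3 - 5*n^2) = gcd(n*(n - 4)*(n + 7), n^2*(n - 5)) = n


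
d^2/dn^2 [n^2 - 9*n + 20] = 2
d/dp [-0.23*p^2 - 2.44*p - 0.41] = -0.46*p - 2.44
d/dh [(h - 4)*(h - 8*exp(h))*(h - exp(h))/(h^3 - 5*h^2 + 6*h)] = (h*(h^2 - 5*h + 6)*((1 - exp(h))*(h - 4)*(h - 8*exp(h)) - (h - 4)*(h - exp(h))*(8*exp(h) - 1) + (h - 8*exp(h))*(h - exp(h))) - (h - 4)*(h - 8*exp(h))*(h - exp(h))*(3*h^2 - 10*h + 6))/(h^2*(h^2 - 5*h + 6)^2)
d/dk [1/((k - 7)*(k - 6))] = (13 - 2*k)/(k^4 - 26*k^3 + 253*k^2 - 1092*k + 1764)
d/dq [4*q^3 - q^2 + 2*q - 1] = 12*q^2 - 2*q + 2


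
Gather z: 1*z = z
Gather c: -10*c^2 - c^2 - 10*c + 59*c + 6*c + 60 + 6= -11*c^2 + 55*c + 66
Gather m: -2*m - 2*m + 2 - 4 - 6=-4*m - 8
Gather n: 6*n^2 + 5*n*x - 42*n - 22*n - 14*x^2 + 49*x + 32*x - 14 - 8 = 6*n^2 + n*(5*x - 64) - 14*x^2 + 81*x - 22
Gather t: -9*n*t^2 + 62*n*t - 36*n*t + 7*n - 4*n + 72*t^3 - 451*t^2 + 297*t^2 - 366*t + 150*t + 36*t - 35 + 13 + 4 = 3*n + 72*t^3 + t^2*(-9*n - 154) + t*(26*n - 180) - 18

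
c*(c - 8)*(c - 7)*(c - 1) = c^4 - 16*c^3 + 71*c^2 - 56*c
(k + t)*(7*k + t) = 7*k^2 + 8*k*t + t^2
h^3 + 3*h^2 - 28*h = h*(h - 4)*(h + 7)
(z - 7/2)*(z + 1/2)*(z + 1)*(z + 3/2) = z^4 - z^3/2 - 31*z^2/4 - 71*z/8 - 21/8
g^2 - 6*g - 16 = (g - 8)*(g + 2)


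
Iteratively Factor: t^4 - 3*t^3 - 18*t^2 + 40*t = (t + 4)*(t^3 - 7*t^2 + 10*t) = (t - 2)*(t + 4)*(t^2 - 5*t) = (t - 5)*(t - 2)*(t + 4)*(t)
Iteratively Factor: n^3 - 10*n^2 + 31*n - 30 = (n - 2)*(n^2 - 8*n + 15) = (n - 3)*(n - 2)*(n - 5)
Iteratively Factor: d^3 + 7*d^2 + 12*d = (d + 4)*(d^2 + 3*d) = (d + 3)*(d + 4)*(d)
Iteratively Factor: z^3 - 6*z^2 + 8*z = (z)*(z^2 - 6*z + 8) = z*(z - 4)*(z - 2)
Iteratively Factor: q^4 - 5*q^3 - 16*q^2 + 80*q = (q - 5)*(q^3 - 16*q) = (q - 5)*(q + 4)*(q^2 - 4*q) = q*(q - 5)*(q + 4)*(q - 4)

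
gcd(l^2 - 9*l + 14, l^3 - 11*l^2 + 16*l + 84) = l - 7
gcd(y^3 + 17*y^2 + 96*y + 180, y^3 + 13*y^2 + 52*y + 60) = y^2 + 11*y + 30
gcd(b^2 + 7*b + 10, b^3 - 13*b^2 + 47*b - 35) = 1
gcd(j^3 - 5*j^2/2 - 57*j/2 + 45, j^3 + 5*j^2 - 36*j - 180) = j^2 - j - 30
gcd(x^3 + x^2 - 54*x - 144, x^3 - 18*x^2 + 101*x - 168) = x - 8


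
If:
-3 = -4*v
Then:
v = 3/4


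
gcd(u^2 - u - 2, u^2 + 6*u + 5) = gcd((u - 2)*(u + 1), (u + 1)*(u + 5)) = u + 1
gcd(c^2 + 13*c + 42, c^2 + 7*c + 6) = c + 6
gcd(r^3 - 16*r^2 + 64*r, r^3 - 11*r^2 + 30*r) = r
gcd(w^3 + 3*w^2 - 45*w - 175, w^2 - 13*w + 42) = w - 7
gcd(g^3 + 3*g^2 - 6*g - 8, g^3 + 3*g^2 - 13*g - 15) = g + 1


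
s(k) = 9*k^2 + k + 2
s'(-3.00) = -53.00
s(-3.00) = 80.00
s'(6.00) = 109.00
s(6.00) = 332.00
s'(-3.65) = -64.70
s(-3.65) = 118.25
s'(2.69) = 49.42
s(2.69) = 69.81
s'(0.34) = 7.12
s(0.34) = 3.38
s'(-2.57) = -45.26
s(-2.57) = 58.87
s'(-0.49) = -7.82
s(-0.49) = 3.67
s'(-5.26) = -93.68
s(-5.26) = 245.75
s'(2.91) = 53.38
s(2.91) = 81.12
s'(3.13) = 57.34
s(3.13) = 93.30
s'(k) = 18*k + 1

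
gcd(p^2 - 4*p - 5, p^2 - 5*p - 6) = p + 1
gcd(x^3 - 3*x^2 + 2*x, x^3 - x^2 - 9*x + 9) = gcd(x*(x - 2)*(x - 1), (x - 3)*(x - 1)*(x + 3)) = x - 1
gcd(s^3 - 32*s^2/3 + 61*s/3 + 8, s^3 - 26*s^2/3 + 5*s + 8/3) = s^2 - 23*s/3 - 8/3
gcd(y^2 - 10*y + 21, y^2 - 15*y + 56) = y - 7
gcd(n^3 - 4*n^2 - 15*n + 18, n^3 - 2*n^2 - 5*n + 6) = n - 1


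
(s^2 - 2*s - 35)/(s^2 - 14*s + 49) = (s + 5)/(s - 7)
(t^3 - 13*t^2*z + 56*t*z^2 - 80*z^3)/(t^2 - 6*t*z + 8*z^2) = (-t^2 + 9*t*z - 20*z^2)/(-t + 2*z)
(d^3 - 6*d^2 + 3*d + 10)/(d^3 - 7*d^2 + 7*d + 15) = (d - 2)/(d - 3)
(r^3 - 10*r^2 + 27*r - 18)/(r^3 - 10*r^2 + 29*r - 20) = (r^2 - 9*r + 18)/(r^2 - 9*r + 20)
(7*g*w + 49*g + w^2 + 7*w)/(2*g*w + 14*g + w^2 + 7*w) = (7*g + w)/(2*g + w)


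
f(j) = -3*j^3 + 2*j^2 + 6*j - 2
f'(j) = -9*j^2 + 4*j + 6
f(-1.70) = 8.32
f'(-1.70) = -26.81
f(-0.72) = -4.16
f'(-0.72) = -1.55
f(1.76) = -1.60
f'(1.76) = -14.84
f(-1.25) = -0.52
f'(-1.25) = -13.06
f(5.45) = -395.53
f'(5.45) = -239.52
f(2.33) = -15.11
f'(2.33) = -33.54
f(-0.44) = -4.00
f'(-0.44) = 2.50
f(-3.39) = 117.52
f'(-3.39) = -110.99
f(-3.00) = 79.00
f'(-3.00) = -87.00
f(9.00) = -1973.00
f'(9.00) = -687.00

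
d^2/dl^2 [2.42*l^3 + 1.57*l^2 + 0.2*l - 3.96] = 14.52*l + 3.14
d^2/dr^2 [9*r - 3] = 0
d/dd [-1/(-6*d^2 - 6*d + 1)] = 6*(-2*d - 1)/(6*d^2 + 6*d - 1)^2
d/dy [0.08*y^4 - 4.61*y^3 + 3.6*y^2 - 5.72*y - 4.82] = 0.32*y^3 - 13.83*y^2 + 7.2*y - 5.72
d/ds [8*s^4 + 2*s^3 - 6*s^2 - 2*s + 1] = 32*s^3 + 6*s^2 - 12*s - 2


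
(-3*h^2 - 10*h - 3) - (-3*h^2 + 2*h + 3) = -12*h - 6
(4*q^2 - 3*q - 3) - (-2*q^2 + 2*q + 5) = 6*q^2 - 5*q - 8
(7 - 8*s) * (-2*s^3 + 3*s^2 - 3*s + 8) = 16*s^4 - 38*s^3 + 45*s^2 - 85*s + 56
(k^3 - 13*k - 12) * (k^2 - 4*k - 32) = k^5 - 4*k^4 - 45*k^3 + 40*k^2 + 464*k + 384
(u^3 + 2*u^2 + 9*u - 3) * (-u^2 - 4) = -u^5 - 2*u^4 - 13*u^3 - 5*u^2 - 36*u + 12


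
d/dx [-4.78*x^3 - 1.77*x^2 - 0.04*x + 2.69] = -14.34*x^2 - 3.54*x - 0.04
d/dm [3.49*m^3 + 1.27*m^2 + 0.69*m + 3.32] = 10.47*m^2 + 2.54*m + 0.69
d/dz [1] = 0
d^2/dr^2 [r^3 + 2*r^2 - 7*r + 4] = 6*r + 4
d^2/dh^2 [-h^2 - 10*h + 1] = -2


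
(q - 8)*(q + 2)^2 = q^3 - 4*q^2 - 28*q - 32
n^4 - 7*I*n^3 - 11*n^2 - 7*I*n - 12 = (n - 4*I)*(n - 3*I)*(-I*n + 1)*(I*n + 1)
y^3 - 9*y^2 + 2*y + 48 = (y - 8)*(y - 3)*(y + 2)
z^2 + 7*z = z*(z + 7)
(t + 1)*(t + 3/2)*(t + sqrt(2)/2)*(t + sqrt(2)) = t^4 + 3*sqrt(2)*t^3/2 + 5*t^3/2 + 5*t^2/2 + 15*sqrt(2)*t^2/4 + 5*t/2 + 9*sqrt(2)*t/4 + 3/2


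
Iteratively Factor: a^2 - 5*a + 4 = (a - 1)*(a - 4)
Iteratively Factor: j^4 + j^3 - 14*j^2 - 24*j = (j - 4)*(j^3 + 5*j^2 + 6*j) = (j - 4)*(j + 3)*(j^2 + 2*j) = (j - 4)*(j + 2)*(j + 3)*(j)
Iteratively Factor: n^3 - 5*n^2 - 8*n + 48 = (n - 4)*(n^2 - n - 12) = (n - 4)^2*(n + 3)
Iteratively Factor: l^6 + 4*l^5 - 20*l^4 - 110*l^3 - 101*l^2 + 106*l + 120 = (l - 5)*(l^5 + 9*l^4 + 25*l^3 + 15*l^2 - 26*l - 24) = (l - 5)*(l + 4)*(l^4 + 5*l^3 + 5*l^2 - 5*l - 6) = (l - 5)*(l - 1)*(l + 4)*(l^3 + 6*l^2 + 11*l + 6) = (l - 5)*(l - 1)*(l + 3)*(l + 4)*(l^2 + 3*l + 2) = (l - 5)*(l - 1)*(l + 2)*(l + 3)*(l + 4)*(l + 1)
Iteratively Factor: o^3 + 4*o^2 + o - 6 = (o - 1)*(o^2 + 5*o + 6) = (o - 1)*(o + 2)*(o + 3)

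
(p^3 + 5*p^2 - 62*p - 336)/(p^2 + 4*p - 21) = (p^2 - 2*p - 48)/(p - 3)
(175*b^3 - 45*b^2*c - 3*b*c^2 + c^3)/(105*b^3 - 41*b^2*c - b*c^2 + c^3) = (5*b - c)/(3*b - c)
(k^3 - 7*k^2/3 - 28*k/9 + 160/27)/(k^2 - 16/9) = (9*k^2 - 9*k - 40)/(3*(3*k + 4))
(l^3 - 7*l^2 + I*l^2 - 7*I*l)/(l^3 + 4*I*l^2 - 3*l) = (l - 7)/(l + 3*I)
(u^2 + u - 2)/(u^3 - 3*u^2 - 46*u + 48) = (u + 2)/(u^2 - 2*u - 48)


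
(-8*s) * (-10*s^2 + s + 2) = 80*s^3 - 8*s^2 - 16*s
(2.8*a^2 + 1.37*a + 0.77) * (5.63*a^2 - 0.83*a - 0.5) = 15.764*a^4 + 5.3891*a^3 + 1.798*a^2 - 1.3241*a - 0.385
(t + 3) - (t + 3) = 0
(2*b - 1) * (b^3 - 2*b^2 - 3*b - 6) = 2*b^4 - 5*b^3 - 4*b^2 - 9*b + 6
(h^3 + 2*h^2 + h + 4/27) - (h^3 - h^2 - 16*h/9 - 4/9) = 3*h^2 + 25*h/9 + 16/27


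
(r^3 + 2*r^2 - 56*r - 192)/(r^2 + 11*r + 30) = (r^2 - 4*r - 32)/(r + 5)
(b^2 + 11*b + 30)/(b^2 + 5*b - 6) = (b + 5)/(b - 1)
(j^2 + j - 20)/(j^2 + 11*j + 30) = (j - 4)/(j + 6)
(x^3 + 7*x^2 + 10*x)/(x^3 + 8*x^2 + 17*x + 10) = x/(x + 1)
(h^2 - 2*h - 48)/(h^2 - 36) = (h - 8)/(h - 6)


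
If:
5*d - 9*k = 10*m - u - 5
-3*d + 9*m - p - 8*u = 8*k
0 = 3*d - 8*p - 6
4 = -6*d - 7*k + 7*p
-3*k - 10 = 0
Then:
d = 338/81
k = -10/3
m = 37280/5751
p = 22/27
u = 5725/639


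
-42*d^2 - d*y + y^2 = (-7*d + y)*(6*d + y)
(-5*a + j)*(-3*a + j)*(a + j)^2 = 15*a^4 + 22*a^3*j - 6*a*j^3 + j^4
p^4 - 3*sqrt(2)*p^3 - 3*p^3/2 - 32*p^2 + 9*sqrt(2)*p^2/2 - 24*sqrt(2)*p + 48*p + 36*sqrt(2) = (p - 3/2)*(p - 6*sqrt(2))*(p + sqrt(2))*(p + 2*sqrt(2))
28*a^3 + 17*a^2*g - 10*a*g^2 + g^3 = (-7*a + g)*(-4*a + g)*(a + g)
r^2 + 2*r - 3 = (r - 1)*(r + 3)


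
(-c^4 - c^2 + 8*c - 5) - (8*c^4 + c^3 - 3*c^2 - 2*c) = -9*c^4 - c^3 + 2*c^2 + 10*c - 5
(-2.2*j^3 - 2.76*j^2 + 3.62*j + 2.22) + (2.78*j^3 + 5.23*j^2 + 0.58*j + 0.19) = 0.58*j^3 + 2.47*j^2 + 4.2*j + 2.41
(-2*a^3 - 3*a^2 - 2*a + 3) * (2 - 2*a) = 4*a^4 + 2*a^3 - 2*a^2 - 10*a + 6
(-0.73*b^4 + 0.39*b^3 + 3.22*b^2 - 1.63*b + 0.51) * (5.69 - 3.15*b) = 2.2995*b^5 - 5.3822*b^4 - 7.9239*b^3 + 23.4563*b^2 - 10.8812*b + 2.9019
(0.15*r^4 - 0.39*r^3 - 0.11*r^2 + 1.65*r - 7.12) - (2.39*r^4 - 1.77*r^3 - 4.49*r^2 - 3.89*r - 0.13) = -2.24*r^4 + 1.38*r^3 + 4.38*r^2 + 5.54*r - 6.99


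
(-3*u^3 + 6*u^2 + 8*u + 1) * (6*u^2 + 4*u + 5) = -18*u^5 + 24*u^4 + 57*u^3 + 68*u^2 + 44*u + 5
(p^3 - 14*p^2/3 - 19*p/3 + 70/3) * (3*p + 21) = 3*p^4 + 7*p^3 - 117*p^2 - 63*p + 490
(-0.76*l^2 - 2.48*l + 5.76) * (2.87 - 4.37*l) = 3.3212*l^3 + 8.6564*l^2 - 32.2888*l + 16.5312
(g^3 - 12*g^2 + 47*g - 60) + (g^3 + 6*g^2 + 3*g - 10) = 2*g^3 - 6*g^2 + 50*g - 70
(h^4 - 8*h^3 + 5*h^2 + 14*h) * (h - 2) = h^5 - 10*h^4 + 21*h^3 + 4*h^2 - 28*h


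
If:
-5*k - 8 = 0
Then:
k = -8/5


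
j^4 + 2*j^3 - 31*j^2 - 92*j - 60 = (j - 6)*(j + 1)*(j + 2)*(j + 5)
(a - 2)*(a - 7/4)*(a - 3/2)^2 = a^4 - 27*a^3/4 + 17*a^2 - 303*a/16 + 63/8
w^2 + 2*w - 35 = (w - 5)*(w + 7)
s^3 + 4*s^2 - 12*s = s*(s - 2)*(s + 6)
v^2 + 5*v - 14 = (v - 2)*(v + 7)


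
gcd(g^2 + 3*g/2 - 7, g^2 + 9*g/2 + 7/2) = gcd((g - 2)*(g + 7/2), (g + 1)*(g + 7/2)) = g + 7/2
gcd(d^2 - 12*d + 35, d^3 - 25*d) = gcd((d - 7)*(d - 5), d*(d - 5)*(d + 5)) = d - 5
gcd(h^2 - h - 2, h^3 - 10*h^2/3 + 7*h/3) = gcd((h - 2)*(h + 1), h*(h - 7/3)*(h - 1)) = 1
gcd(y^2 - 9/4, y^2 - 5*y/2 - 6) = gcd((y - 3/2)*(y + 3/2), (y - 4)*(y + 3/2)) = y + 3/2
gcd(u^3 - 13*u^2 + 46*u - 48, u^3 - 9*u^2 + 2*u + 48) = u^2 - 11*u + 24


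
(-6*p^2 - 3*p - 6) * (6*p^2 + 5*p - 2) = -36*p^4 - 48*p^3 - 39*p^2 - 24*p + 12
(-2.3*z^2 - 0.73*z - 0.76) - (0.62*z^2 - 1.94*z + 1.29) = -2.92*z^2 + 1.21*z - 2.05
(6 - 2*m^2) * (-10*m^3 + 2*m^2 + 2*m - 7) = 20*m^5 - 4*m^4 - 64*m^3 + 26*m^2 + 12*m - 42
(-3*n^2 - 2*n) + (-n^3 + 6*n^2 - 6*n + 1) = -n^3 + 3*n^2 - 8*n + 1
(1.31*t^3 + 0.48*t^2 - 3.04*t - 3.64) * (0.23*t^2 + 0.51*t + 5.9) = 0.3013*t^5 + 0.7785*t^4 + 7.2746*t^3 + 0.4444*t^2 - 19.7924*t - 21.476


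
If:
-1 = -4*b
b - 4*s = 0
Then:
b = 1/4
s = 1/16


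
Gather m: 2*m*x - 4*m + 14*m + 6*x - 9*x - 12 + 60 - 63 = m*(2*x + 10) - 3*x - 15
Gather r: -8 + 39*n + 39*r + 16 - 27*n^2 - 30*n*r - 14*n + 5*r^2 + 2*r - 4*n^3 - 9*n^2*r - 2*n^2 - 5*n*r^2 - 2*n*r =-4*n^3 - 29*n^2 + 25*n + r^2*(5 - 5*n) + r*(-9*n^2 - 32*n + 41) + 8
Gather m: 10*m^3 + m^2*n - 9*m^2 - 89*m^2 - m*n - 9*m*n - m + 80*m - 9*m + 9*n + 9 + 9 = 10*m^3 + m^2*(n - 98) + m*(70 - 10*n) + 9*n + 18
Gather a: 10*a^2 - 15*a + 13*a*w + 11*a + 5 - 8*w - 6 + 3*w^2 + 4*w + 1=10*a^2 + a*(13*w - 4) + 3*w^2 - 4*w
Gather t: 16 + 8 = 24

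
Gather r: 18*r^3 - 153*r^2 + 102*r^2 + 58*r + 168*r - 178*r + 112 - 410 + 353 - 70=18*r^3 - 51*r^2 + 48*r - 15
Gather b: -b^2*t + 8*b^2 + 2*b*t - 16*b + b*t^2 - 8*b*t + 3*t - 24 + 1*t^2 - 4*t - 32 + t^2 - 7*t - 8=b^2*(8 - t) + b*(t^2 - 6*t - 16) + 2*t^2 - 8*t - 64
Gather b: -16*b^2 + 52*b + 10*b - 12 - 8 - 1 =-16*b^2 + 62*b - 21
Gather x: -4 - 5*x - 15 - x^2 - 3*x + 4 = -x^2 - 8*x - 15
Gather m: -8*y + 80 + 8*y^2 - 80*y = 8*y^2 - 88*y + 80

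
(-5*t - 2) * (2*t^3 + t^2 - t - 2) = -10*t^4 - 9*t^3 + 3*t^2 + 12*t + 4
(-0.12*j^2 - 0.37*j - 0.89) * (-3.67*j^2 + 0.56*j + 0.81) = 0.4404*j^4 + 1.2907*j^3 + 2.9619*j^2 - 0.7981*j - 0.7209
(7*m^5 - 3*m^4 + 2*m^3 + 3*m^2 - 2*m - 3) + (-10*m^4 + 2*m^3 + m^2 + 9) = 7*m^5 - 13*m^4 + 4*m^3 + 4*m^2 - 2*m + 6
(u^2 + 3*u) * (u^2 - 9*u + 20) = u^4 - 6*u^3 - 7*u^2 + 60*u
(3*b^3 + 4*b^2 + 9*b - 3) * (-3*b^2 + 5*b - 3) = -9*b^5 + 3*b^4 - 16*b^3 + 42*b^2 - 42*b + 9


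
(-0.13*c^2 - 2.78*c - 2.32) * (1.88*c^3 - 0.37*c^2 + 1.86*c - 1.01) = -0.2444*c^5 - 5.1783*c^4 - 3.5748*c^3 - 4.1811*c^2 - 1.5074*c + 2.3432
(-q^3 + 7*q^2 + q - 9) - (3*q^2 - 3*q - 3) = -q^3 + 4*q^2 + 4*q - 6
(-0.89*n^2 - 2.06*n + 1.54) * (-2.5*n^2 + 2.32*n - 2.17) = 2.225*n^4 + 3.0852*n^3 - 6.6979*n^2 + 8.043*n - 3.3418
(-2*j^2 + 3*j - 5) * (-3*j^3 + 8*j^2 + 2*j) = 6*j^5 - 25*j^4 + 35*j^3 - 34*j^2 - 10*j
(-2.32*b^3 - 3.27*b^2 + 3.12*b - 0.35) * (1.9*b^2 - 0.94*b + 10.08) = -4.408*b^5 - 4.0322*b^4 - 14.3838*b^3 - 36.5594*b^2 + 31.7786*b - 3.528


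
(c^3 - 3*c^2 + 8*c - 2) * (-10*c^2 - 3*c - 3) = -10*c^5 + 27*c^4 - 74*c^3 + 5*c^2 - 18*c + 6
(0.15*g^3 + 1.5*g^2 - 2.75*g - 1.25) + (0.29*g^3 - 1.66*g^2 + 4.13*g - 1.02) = 0.44*g^3 - 0.16*g^2 + 1.38*g - 2.27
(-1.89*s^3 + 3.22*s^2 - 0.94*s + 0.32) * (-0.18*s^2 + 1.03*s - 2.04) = 0.3402*s^5 - 2.5263*s^4 + 7.3414*s^3 - 7.5946*s^2 + 2.2472*s - 0.6528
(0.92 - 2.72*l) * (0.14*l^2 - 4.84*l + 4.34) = -0.3808*l^3 + 13.2936*l^2 - 16.2576*l + 3.9928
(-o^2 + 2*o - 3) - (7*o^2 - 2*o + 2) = -8*o^2 + 4*o - 5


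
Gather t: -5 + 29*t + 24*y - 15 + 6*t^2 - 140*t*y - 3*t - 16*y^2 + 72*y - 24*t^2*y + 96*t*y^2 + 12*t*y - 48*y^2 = t^2*(6 - 24*y) + t*(96*y^2 - 128*y + 26) - 64*y^2 + 96*y - 20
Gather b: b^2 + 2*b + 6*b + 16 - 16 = b^2 + 8*b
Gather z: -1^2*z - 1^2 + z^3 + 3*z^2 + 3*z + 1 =z^3 + 3*z^2 + 2*z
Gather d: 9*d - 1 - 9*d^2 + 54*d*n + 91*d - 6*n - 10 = -9*d^2 + d*(54*n + 100) - 6*n - 11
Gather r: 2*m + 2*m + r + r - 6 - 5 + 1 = 4*m + 2*r - 10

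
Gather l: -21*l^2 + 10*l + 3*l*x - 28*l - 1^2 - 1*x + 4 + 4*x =-21*l^2 + l*(3*x - 18) + 3*x + 3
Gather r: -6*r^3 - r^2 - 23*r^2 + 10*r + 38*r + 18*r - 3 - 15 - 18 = -6*r^3 - 24*r^2 + 66*r - 36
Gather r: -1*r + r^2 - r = r^2 - 2*r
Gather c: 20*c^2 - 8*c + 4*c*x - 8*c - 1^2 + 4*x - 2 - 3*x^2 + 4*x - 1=20*c^2 + c*(4*x - 16) - 3*x^2 + 8*x - 4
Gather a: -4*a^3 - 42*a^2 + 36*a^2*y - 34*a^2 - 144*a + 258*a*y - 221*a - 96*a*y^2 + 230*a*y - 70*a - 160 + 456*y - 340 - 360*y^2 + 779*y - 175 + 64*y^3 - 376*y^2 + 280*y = -4*a^3 + a^2*(36*y - 76) + a*(-96*y^2 + 488*y - 435) + 64*y^3 - 736*y^2 + 1515*y - 675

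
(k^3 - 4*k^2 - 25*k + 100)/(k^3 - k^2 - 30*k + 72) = (k^2 - 25)/(k^2 + 3*k - 18)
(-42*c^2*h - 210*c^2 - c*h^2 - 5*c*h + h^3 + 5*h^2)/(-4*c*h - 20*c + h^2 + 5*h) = (42*c^2 + c*h - h^2)/(4*c - h)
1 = 1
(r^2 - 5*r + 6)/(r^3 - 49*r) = (r^2 - 5*r + 6)/(r*(r^2 - 49))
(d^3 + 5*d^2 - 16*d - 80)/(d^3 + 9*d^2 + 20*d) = (d - 4)/d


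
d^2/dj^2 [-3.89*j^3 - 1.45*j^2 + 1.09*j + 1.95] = -23.34*j - 2.9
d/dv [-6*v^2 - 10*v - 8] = -12*v - 10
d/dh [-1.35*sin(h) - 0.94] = -1.35*cos(h)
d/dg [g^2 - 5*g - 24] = 2*g - 5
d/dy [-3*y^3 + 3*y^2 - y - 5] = -9*y^2 + 6*y - 1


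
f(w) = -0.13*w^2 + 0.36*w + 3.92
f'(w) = 0.36 - 0.26*w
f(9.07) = -3.51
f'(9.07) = -2.00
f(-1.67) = 2.96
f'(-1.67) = 0.79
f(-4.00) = 0.40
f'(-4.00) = 1.40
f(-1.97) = 2.71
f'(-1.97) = 0.87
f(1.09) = 4.16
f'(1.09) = 0.08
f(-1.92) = 2.75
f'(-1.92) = 0.86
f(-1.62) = 3.00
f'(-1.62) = 0.78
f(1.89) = 4.14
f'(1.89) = -0.13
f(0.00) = 3.92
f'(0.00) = 0.36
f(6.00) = 1.40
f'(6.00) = -1.20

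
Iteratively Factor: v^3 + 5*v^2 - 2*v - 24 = (v - 2)*(v^2 + 7*v + 12) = (v - 2)*(v + 4)*(v + 3)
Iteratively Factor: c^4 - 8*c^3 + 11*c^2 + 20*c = (c - 4)*(c^3 - 4*c^2 - 5*c) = (c - 5)*(c - 4)*(c^2 + c) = c*(c - 5)*(c - 4)*(c + 1)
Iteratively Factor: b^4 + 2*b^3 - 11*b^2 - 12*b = (b + 4)*(b^3 - 2*b^2 - 3*b) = (b + 1)*(b + 4)*(b^2 - 3*b) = (b - 3)*(b + 1)*(b + 4)*(b)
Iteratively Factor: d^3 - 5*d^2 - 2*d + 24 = (d + 2)*(d^2 - 7*d + 12) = (d - 3)*(d + 2)*(d - 4)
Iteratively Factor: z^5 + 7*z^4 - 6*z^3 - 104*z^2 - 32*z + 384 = (z + 4)*(z^4 + 3*z^3 - 18*z^2 - 32*z + 96) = (z - 3)*(z + 4)*(z^3 + 6*z^2 - 32) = (z - 3)*(z - 2)*(z + 4)*(z^2 + 8*z + 16) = (z - 3)*(z - 2)*(z + 4)^2*(z + 4)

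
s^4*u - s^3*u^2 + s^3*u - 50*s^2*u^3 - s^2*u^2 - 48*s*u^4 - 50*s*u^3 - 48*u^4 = (s - 8*u)*(s + u)*(s + 6*u)*(s*u + u)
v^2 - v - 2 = (v - 2)*(v + 1)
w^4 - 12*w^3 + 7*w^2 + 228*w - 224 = (w - 8)*(w - 7)*(w - 1)*(w + 4)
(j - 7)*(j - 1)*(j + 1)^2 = j^4 - 6*j^3 - 8*j^2 + 6*j + 7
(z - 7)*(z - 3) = z^2 - 10*z + 21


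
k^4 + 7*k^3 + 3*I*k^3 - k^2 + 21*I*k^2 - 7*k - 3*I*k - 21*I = (k + 7)*(k + 3*I)*(-I*k - I)*(I*k - I)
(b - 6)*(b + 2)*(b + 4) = b^3 - 28*b - 48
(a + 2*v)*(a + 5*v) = a^2 + 7*a*v + 10*v^2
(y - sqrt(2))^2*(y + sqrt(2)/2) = y^3 - 3*sqrt(2)*y^2/2 + sqrt(2)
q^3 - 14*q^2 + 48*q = q*(q - 8)*(q - 6)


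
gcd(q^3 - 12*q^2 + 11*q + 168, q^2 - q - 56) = q - 8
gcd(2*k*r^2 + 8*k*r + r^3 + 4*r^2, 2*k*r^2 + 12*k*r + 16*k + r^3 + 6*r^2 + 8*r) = 2*k*r + 8*k + r^2 + 4*r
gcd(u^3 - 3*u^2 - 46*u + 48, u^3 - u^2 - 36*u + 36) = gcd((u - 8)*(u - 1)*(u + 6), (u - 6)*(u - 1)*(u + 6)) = u^2 + 5*u - 6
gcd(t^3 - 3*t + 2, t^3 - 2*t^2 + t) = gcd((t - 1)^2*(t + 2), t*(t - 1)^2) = t^2 - 2*t + 1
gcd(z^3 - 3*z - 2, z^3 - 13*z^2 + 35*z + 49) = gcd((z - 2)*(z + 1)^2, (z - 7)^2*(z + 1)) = z + 1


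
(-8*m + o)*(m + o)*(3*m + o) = -24*m^3 - 29*m^2*o - 4*m*o^2 + o^3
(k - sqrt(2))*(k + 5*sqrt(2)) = k^2 + 4*sqrt(2)*k - 10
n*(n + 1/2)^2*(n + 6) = n^4 + 7*n^3 + 25*n^2/4 + 3*n/2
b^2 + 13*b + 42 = (b + 6)*(b + 7)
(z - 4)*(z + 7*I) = z^2 - 4*z + 7*I*z - 28*I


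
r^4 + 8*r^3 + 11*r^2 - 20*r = r*(r - 1)*(r + 4)*(r + 5)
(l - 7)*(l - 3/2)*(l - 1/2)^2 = l^4 - 19*l^3/2 + 77*l^2/4 - 101*l/8 + 21/8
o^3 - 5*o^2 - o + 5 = (o - 5)*(o - 1)*(o + 1)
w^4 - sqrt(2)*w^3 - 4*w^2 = w^2*(w - 2*sqrt(2))*(w + sqrt(2))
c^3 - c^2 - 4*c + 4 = (c - 2)*(c - 1)*(c + 2)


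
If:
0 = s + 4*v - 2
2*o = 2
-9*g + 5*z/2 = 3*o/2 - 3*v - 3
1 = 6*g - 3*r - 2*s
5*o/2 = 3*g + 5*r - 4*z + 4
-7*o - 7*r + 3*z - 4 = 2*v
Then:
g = -961/690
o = 1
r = -94/23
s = 167/115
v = 63/460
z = -1329/230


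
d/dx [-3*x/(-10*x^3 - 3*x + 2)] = 3*(10*x^3 - 3*x*(10*x^2 + 1) + 3*x - 2)/(10*x^3 + 3*x - 2)^2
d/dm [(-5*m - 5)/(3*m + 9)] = -10/(3*(m + 3)^2)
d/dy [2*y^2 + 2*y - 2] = 4*y + 2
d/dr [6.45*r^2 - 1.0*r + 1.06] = 12.9*r - 1.0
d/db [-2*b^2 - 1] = -4*b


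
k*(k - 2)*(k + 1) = k^3 - k^2 - 2*k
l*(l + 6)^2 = l^3 + 12*l^2 + 36*l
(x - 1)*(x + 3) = x^2 + 2*x - 3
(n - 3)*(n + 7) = n^2 + 4*n - 21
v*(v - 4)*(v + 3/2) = v^3 - 5*v^2/2 - 6*v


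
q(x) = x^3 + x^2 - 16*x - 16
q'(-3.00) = 5.00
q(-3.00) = 14.00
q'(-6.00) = 80.00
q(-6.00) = -100.00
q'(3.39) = 25.26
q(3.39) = -19.79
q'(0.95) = -11.39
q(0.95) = -29.44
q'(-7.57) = 140.77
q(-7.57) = -271.37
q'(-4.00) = 24.00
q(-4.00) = 0.00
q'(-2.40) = -3.52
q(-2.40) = 14.34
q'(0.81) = -12.41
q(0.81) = -27.77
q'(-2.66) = -0.09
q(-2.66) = 14.81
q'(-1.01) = -14.96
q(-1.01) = 0.15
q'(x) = 3*x^2 + 2*x - 16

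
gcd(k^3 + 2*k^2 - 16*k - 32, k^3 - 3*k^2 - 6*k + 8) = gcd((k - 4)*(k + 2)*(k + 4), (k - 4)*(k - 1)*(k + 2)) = k^2 - 2*k - 8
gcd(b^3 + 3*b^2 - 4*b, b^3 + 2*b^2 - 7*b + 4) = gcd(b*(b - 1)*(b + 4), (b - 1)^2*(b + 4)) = b^2 + 3*b - 4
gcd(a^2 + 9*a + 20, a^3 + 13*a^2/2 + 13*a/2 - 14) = a + 4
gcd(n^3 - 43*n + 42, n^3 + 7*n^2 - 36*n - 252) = n^2 + n - 42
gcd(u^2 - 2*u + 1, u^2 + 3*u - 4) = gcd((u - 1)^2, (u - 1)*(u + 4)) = u - 1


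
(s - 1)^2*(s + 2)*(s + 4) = s^4 + 4*s^3 - 3*s^2 - 10*s + 8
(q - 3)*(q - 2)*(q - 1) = q^3 - 6*q^2 + 11*q - 6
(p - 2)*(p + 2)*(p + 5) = p^3 + 5*p^2 - 4*p - 20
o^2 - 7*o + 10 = (o - 5)*(o - 2)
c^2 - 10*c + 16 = (c - 8)*(c - 2)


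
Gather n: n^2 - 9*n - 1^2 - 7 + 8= n^2 - 9*n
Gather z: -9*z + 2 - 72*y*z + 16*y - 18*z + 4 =16*y + z*(-72*y - 27) + 6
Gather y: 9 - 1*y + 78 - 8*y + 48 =135 - 9*y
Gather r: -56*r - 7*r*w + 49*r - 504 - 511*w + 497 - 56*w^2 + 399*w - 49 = r*(-7*w - 7) - 56*w^2 - 112*w - 56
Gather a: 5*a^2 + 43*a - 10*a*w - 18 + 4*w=5*a^2 + a*(43 - 10*w) + 4*w - 18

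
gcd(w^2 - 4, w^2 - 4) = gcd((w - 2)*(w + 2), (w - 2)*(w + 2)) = w^2 - 4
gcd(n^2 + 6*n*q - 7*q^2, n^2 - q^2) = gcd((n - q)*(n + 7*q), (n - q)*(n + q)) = -n + q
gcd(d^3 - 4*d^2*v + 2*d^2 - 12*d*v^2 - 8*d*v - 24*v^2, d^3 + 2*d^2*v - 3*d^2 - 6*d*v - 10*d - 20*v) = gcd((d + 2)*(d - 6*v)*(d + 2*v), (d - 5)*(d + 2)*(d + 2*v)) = d^2 + 2*d*v + 2*d + 4*v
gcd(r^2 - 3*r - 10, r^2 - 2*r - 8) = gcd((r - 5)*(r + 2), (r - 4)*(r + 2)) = r + 2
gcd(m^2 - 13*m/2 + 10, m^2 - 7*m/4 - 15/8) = m - 5/2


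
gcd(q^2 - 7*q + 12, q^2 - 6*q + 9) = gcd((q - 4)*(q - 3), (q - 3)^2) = q - 3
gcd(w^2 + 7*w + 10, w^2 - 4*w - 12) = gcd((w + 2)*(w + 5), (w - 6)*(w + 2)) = w + 2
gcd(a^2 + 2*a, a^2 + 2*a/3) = a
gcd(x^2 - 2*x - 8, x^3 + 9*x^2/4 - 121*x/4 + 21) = x - 4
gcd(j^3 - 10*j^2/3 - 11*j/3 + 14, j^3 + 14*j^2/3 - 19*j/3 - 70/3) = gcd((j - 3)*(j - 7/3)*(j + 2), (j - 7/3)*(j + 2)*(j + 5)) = j^2 - j/3 - 14/3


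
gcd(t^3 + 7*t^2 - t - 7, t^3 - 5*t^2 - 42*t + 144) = 1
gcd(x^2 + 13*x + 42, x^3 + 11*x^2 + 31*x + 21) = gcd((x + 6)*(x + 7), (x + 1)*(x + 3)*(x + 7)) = x + 7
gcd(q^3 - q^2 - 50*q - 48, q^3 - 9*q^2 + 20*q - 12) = 1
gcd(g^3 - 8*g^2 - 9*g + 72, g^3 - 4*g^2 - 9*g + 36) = g^2 - 9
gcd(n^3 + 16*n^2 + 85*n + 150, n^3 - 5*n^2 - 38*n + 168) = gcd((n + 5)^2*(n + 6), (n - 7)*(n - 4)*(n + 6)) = n + 6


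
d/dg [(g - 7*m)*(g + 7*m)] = 2*g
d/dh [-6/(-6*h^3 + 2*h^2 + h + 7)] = 6*(-18*h^2 + 4*h + 1)/(-6*h^3 + 2*h^2 + h + 7)^2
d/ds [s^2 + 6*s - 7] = 2*s + 6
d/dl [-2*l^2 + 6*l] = 6 - 4*l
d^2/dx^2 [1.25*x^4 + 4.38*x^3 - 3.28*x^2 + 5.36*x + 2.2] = 15.0*x^2 + 26.28*x - 6.56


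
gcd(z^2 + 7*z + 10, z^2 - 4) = z + 2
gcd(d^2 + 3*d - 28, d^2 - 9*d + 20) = d - 4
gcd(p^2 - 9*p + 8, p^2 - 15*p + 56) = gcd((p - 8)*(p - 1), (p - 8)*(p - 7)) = p - 8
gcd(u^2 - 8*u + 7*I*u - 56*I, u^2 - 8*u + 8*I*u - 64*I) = u - 8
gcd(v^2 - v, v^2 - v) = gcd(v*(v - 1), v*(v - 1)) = v^2 - v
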